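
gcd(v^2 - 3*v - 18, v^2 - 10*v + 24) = v - 6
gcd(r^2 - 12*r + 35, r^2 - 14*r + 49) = r - 7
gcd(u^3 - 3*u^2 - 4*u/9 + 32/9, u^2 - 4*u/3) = u - 4/3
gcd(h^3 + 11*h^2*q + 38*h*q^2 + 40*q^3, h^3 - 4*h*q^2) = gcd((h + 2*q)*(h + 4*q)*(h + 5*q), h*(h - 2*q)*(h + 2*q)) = h + 2*q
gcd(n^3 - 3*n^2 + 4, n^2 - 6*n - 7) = n + 1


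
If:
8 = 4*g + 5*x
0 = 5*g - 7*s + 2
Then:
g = 2 - 5*x/4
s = 12/7 - 25*x/28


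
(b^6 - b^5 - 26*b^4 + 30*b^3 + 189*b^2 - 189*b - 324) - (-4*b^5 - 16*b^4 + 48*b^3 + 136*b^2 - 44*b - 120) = b^6 + 3*b^5 - 10*b^4 - 18*b^3 + 53*b^2 - 145*b - 204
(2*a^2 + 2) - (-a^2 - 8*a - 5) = 3*a^2 + 8*a + 7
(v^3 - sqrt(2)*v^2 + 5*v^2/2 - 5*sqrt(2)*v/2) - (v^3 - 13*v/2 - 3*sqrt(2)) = -sqrt(2)*v^2 + 5*v^2/2 - 5*sqrt(2)*v/2 + 13*v/2 + 3*sqrt(2)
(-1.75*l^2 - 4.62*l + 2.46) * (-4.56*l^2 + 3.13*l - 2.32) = 7.98*l^4 + 15.5897*l^3 - 21.6182*l^2 + 18.4182*l - 5.7072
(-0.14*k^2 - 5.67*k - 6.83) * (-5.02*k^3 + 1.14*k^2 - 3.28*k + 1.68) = 0.7028*k^5 + 28.3038*k^4 + 28.282*k^3 + 10.5762*k^2 + 12.8768*k - 11.4744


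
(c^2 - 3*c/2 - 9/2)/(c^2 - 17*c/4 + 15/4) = 2*(2*c + 3)/(4*c - 5)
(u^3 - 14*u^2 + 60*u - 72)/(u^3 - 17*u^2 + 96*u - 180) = (u - 2)/(u - 5)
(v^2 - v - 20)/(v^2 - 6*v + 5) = (v + 4)/(v - 1)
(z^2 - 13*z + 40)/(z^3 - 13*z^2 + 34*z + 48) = (z - 5)/(z^2 - 5*z - 6)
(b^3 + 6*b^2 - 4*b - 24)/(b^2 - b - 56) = (-b^3 - 6*b^2 + 4*b + 24)/(-b^2 + b + 56)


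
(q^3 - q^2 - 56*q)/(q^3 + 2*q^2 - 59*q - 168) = q/(q + 3)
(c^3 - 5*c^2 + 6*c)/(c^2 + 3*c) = (c^2 - 5*c + 6)/(c + 3)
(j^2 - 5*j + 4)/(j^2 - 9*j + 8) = (j - 4)/(j - 8)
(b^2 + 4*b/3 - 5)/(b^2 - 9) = (b - 5/3)/(b - 3)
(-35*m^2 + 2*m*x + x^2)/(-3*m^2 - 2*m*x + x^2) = (35*m^2 - 2*m*x - x^2)/(3*m^2 + 2*m*x - x^2)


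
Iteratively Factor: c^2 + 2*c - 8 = (c - 2)*(c + 4)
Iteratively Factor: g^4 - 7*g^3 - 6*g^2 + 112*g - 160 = (g + 4)*(g^3 - 11*g^2 + 38*g - 40) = (g - 2)*(g + 4)*(g^2 - 9*g + 20) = (g - 4)*(g - 2)*(g + 4)*(g - 5)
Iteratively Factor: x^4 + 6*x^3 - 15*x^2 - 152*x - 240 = (x + 4)*(x^3 + 2*x^2 - 23*x - 60) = (x + 3)*(x + 4)*(x^2 - x - 20) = (x - 5)*(x + 3)*(x + 4)*(x + 4)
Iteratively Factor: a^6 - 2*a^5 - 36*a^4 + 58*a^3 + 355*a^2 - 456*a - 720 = (a - 5)*(a^5 + 3*a^4 - 21*a^3 - 47*a^2 + 120*a + 144) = (a - 5)*(a - 3)*(a^4 + 6*a^3 - 3*a^2 - 56*a - 48) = (a - 5)*(a - 3)^2*(a^3 + 9*a^2 + 24*a + 16) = (a - 5)*(a - 3)^2*(a + 1)*(a^2 + 8*a + 16) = (a - 5)*(a - 3)^2*(a + 1)*(a + 4)*(a + 4)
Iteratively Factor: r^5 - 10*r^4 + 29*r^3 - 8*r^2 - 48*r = (r - 3)*(r^4 - 7*r^3 + 8*r^2 + 16*r) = (r - 3)*(r + 1)*(r^3 - 8*r^2 + 16*r) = (r - 4)*(r - 3)*(r + 1)*(r^2 - 4*r) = r*(r - 4)*(r - 3)*(r + 1)*(r - 4)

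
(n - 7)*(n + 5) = n^2 - 2*n - 35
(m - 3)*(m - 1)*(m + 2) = m^3 - 2*m^2 - 5*m + 6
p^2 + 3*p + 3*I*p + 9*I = (p + 3)*(p + 3*I)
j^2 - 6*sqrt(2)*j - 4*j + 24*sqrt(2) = (j - 4)*(j - 6*sqrt(2))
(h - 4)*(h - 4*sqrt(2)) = h^2 - 4*sqrt(2)*h - 4*h + 16*sqrt(2)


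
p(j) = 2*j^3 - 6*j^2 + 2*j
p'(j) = 6*j^2 - 12*j + 2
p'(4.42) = 66.18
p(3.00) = 6.00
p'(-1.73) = 40.72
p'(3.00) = 20.00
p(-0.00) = 0.00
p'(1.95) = 1.42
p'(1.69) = -1.14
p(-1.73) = -31.77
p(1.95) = -4.09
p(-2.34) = -63.16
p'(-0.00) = 2.00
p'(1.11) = -3.93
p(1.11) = -2.44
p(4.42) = 64.32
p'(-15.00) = 1532.00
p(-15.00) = -8130.00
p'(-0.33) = 6.61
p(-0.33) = -1.39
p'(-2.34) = 62.93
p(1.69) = -4.10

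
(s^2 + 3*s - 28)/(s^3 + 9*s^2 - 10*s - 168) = 1/(s + 6)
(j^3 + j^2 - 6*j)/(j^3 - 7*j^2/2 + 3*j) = 2*(j + 3)/(2*j - 3)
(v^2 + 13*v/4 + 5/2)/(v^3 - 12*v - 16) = (v + 5/4)/(v^2 - 2*v - 8)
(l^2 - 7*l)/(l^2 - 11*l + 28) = l/(l - 4)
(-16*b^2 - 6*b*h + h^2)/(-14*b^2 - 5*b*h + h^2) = (8*b - h)/(7*b - h)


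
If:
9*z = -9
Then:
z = -1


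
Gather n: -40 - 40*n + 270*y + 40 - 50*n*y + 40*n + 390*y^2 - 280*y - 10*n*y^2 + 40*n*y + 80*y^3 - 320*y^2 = n*(-10*y^2 - 10*y) + 80*y^3 + 70*y^2 - 10*y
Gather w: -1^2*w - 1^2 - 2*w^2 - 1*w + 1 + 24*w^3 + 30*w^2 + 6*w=24*w^3 + 28*w^2 + 4*w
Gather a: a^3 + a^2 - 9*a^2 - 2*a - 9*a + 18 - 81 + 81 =a^3 - 8*a^2 - 11*a + 18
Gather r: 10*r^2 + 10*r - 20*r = 10*r^2 - 10*r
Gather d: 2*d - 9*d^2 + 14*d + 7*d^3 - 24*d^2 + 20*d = 7*d^3 - 33*d^2 + 36*d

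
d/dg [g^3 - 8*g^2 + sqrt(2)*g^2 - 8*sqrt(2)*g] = 3*g^2 - 16*g + 2*sqrt(2)*g - 8*sqrt(2)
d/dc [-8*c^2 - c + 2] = -16*c - 1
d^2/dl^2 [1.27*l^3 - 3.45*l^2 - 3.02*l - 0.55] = 7.62*l - 6.9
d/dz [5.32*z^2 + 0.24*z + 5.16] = 10.64*z + 0.24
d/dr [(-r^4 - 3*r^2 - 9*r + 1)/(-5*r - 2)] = (15*r^4 + 8*r^3 + 15*r^2 + 12*r + 23)/(25*r^2 + 20*r + 4)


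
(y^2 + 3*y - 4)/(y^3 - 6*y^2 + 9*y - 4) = (y + 4)/(y^2 - 5*y + 4)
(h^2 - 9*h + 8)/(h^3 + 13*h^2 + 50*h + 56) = (h^2 - 9*h + 8)/(h^3 + 13*h^2 + 50*h + 56)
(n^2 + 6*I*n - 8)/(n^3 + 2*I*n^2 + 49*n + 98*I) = (n + 4*I)/(n^2 + 49)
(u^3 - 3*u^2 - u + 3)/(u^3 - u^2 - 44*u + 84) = (u^3 - 3*u^2 - u + 3)/(u^3 - u^2 - 44*u + 84)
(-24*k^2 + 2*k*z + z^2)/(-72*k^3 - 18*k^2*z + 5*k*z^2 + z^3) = 1/(3*k + z)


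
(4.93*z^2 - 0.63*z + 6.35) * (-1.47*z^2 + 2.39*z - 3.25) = -7.2471*z^4 + 12.7088*z^3 - 26.8627*z^2 + 17.224*z - 20.6375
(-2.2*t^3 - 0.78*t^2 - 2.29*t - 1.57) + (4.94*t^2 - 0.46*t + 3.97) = -2.2*t^3 + 4.16*t^2 - 2.75*t + 2.4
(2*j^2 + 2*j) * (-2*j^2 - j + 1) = -4*j^4 - 6*j^3 + 2*j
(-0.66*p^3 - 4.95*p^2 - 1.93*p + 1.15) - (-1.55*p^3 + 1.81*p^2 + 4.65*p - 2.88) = 0.89*p^3 - 6.76*p^2 - 6.58*p + 4.03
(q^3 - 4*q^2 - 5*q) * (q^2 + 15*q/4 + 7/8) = q^5 - q^4/4 - 153*q^3/8 - 89*q^2/4 - 35*q/8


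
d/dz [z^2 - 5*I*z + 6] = 2*z - 5*I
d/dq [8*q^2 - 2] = 16*q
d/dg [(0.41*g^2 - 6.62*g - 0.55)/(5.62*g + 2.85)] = (2.3042*g^2 + 2.337*g - 15.776)/(31.5844*g^2 + 32.034*g + 8.1225)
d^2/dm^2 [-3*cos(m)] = 3*cos(m)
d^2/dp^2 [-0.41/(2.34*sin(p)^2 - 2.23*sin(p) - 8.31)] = (-8.979984*sin(p)^4 + 6.418386*sin(p)^3 - 20.459369*sin(p)^2 - 5.238939*sin(p) + 20.023006)/(-2.34*sin(p)^2 + 2.23*sin(p) + 8.31)^3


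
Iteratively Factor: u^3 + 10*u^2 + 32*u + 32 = (u + 2)*(u^2 + 8*u + 16) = (u + 2)*(u + 4)*(u + 4)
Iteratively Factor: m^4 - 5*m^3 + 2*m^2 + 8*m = (m - 2)*(m^3 - 3*m^2 - 4*m) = m*(m - 2)*(m^2 - 3*m - 4) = m*(m - 4)*(m - 2)*(m + 1)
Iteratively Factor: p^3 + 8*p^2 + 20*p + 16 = (p + 2)*(p^2 + 6*p + 8) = (p + 2)*(p + 4)*(p + 2)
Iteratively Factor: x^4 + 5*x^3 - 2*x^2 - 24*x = (x)*(x^3 + 5*x^2 - 2*x - 24) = x*(x + 4)*(x^2 + x - 6) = x*(x + 3)*(x + 4)*(x - 2)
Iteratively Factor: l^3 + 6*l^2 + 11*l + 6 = (l + 2)*(l^2 + 4*l + 3) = (l + 2)*(l + 3)*(l + 1)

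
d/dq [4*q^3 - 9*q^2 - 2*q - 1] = 12*q^2 - 18*q - 2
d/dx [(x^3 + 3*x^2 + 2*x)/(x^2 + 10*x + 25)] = (x^3 + 15*x^2 + 28*x + 10)/(x^3 + 15*x^2 + 75*x + 125)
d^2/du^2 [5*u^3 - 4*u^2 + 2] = 30*u - 8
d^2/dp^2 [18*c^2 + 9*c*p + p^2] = 2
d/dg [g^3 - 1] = 3*g^2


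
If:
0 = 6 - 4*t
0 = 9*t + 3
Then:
No Solution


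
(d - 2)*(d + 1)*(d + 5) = d^3 + 4*d^2 - 7*d - 10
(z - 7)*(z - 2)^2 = z^3 - 11*z^2 + 32*z - 28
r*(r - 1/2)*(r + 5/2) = r^3 + 2*r^2 - 5*r/4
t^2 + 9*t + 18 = (t + 3)*(t + 6)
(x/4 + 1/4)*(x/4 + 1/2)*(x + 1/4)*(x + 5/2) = x^4/16 + 23*x^3/64 + 87*x^2/128 + 59*x/128 + 5/64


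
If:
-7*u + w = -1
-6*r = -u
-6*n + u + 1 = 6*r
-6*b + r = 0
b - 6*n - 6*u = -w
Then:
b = 2/37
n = 1/6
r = 12/37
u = 72/37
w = 467/37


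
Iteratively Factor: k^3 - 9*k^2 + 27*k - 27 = (k - 3)*(k^2 - 6*k + 9) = (k - 3)^2*(k - 3)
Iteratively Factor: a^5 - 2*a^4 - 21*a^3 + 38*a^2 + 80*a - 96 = (a - 1)*(a^4 - a^3 - 22*a^2 + 16*a + 96) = (a - 3)*(a - 1)*(a^3 + 2*a^2 - 16*a - 32) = (a - 3)*(a - 1)*(a + 2)*(a^2 - 16) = (a - 3)*(a - 1)*(a + 2)*(a + 4)*(a - 4)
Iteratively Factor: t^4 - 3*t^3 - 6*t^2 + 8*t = (t - 4)*(t^3 + t^2 - 2*t) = t*(t - 4)*(t^2 + t - 2) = t*(t - 4)*(t + 2)*(t - 1)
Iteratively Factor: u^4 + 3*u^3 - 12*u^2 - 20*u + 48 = (u + 4)*(u^3 - u^2 - 8*u + 12) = (u - 2)*(u + 4)*(u^2 + u - 6) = (u - 2)^2*(u + 4)*(u + 3)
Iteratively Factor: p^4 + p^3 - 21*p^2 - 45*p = (p + 3)*(p^3 - 2*p^2 - 15*p) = (p - 5)*(p + 3)*(p^2 + 3*p) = (p - 5)*(p + 3)^2*(p)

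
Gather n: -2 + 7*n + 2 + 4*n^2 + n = 4*n^2 + 8*n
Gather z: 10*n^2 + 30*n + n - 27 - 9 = 10*n^2 + 31*n - 36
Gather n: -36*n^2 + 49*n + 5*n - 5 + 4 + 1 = -36*n^2 + 54*n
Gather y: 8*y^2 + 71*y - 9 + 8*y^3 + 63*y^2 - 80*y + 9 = 8*y^3 + 71*y^2 - 9*y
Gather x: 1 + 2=3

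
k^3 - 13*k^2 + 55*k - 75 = (k - 5)^2*(k - 3)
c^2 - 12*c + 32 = (c - 8)*(c - 4)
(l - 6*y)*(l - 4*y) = l^2 - 10*l*y + 24*y^2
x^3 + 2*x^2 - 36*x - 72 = (x - 6)*(x + 2)*(x + 6)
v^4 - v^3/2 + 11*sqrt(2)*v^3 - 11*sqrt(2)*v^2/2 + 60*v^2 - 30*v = v*(v - 1/2)*(v + 5*sqrt(2))*(v + 6*sqrt(2))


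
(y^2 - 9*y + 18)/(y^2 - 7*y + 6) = (y - 3)/(y - 1)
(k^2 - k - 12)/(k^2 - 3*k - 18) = (k - 4)/(k - 6)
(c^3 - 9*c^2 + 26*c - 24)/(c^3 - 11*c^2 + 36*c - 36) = (c - 4)/(c - 6)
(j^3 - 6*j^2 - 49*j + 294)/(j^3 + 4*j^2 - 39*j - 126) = (j - 7)/(j + 3)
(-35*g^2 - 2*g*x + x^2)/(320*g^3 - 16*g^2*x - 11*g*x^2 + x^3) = (-7*g + x)/(64*g^2 - 16*g*x + x^2)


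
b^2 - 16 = (b - 4)*(b + 4)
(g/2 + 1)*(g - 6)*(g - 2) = g^3/2 - 3*g^2 - 2*g + 12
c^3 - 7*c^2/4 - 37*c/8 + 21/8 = (c - 3)*(c - 1/2)*(c + 7/4)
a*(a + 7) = a^2 + 7*a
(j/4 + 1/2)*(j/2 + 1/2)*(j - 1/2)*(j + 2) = j^4/8 + 9*j^3/16 + 11*j^2/16 - 1/4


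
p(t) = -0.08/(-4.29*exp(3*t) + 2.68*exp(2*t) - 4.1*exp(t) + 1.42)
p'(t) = -0.08*(12.87*exp(3*t) - 5.36*exp(2*t) + 4.1*exp(t))/(-4.29*exp(3*t) + 2.68*exp(2*t) - 4.1*exp(t) + 1.42)^2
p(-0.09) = 0.02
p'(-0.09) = -0.06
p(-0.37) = 0.05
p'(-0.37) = -0.15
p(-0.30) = 0.04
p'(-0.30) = -0.12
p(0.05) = 0.02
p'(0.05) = -0.04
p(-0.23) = 0.03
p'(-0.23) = -0.10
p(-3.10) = -0.06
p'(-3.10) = -0.01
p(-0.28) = 0.04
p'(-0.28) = -0.11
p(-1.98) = -0.09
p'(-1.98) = -0.05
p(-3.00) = -0.07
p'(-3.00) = -0.01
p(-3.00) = -0.07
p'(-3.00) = -0.01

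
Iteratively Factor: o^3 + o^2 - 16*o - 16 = (o + 4)*(o^2 - 3*o - 4) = (o + 1)*(o + 4)*(o - 4)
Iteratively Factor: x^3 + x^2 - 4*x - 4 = (x + 2)*(x^2 - x - 2) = (x - 2)*(x + 2)*(x + 1)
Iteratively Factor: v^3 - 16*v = (v)*(v^2 - 16) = v*(v - 4)*(v + 4)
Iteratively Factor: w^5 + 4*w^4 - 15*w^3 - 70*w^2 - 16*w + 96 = (w - 1)*(w^4 + 5*w^3 - 10*w^2 - 80*w - 96) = (w - 1)*(w + 3)*(w^3 + 2*w^2 - 16*w - 32) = (w - 4)*(w - 1)*(w + 3)*(w^2 + 6*w + 8) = (w - 4)*(w - 1)*(w + 2)*(w + 3)*(w + 4)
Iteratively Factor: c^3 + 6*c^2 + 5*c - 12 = (c + 4)*(c^2 + 2*c - 3) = (c - 1)*(c + 4)*(c + 3)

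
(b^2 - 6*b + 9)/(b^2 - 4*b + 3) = (b - 3)/(b - 1)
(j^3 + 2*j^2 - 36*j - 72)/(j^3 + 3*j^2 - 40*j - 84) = (j + 6)/(j + 7)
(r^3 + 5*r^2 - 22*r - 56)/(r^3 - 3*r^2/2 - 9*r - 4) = 2*(r + 7)/(2*r + 1)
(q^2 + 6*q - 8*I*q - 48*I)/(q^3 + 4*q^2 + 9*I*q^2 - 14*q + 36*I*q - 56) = (q^2 + q*(6 - 8*I) - 48*I)/(q^3 + q^2*(4 + 9*I) + q*(-14 + 36*I) - 56)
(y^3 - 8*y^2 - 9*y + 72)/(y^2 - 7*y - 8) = (y^2 - 9)/(y + 1)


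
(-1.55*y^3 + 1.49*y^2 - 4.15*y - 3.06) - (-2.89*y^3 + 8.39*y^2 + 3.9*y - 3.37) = 1.34*y^3 - 6.9*y^2 - 8.05*y + 0.31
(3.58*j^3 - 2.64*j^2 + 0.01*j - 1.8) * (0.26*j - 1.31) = 0.9308*j^4 - 5.3762*j^3 + 3.461*j^2 - 0.4811*j + 2.358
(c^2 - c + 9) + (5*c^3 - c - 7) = 5*c^3 + c^2 - 2*c + 2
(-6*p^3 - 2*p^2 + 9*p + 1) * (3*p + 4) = -18*p^4 - 30*p^3 + 19*p^2 + 39*p + 4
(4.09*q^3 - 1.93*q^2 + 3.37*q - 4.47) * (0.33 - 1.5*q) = -6.135*q^4 + 4.2447*q^3 - 5.6919*q^2 + 7.8171*q - 1.4751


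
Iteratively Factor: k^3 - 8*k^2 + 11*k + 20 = (k - 5)*(k^2 - 3*k - 4) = (k - 5)*(k - 4)*(k + 1)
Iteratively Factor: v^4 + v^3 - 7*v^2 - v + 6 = (v + 3)*(v^3 - 2*v^2 - v + 2) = (v + 1)*(v + 3)*(v^2 - 3*v + 2) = (v - 1)*(v + 1)*(v + 3)*(v - 2)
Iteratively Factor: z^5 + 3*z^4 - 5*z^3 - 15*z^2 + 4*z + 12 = (z + 2)*(z^4 + z^3 - 7*z^2 - z + 6) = (z + 2)*(z + 3)*(z^3 - 2*z^2 - z + 2) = (z + 1)*(z + 2)*(z + 3)*(z^2 - 3*z + 2) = (z - 2)*(z + 1)*(z + 2)*(z + 3)*(z - 1)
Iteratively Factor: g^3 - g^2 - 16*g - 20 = (g + 2)*(g^2 - 3*g - 10) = (g + 2)^2*(g - 5)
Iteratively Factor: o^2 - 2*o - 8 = (o + 2)*(o - 4)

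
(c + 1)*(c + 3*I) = c^2 + c + 3*I*c + 3*I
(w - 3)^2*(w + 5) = w^3 - w^2 - 21*w + 45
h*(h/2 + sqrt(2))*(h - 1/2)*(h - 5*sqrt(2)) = h^4/2 - 3*sqrt(2)*h^3/2 - h^3/4 - 10*h^2 + 3*sqrt(2)*h^2/4 + 5*h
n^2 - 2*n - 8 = (n - 4)*(n + 2)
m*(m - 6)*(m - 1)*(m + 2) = m^4 - 5*m^3 - 8*m^2 + 12*m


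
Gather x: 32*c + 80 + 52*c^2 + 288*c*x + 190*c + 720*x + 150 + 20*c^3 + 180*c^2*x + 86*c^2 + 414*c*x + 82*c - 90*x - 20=20*c^3 + 138*c^2 + 304*c + x*(180*c^2 + 702*c + 630) + 210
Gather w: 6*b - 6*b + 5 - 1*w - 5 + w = 0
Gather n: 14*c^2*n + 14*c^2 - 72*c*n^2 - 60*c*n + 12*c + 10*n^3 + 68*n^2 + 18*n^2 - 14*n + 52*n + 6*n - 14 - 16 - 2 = 14*c^2 + 12*c + 10*n^3 + n^2*(86 - 72*c) + n*(14*c^2 - 60*c + 44) - 32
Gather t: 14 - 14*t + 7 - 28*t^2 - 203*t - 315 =-28*t^2 - 217*t - 294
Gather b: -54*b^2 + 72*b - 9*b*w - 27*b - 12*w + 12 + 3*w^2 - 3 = -54*b^2 + b*(45 - 9*w) + 3*w^2 - 12*w + 9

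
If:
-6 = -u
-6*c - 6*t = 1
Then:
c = -t - 1/6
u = 6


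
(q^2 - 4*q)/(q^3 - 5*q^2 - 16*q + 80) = q/(q^2 - q - 20)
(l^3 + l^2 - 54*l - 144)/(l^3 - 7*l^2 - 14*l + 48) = (l + 6)/(l - 2)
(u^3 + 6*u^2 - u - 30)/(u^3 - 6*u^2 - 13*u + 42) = (u + 5)/(u - 7)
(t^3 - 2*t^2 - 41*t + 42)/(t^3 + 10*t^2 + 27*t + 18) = (t^2 - 8*t + 7)/(t^2 + 4*t + 3)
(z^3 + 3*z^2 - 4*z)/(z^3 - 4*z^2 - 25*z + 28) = z/(z - 7)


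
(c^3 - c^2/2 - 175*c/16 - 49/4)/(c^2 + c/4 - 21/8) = (4*c^2 - 9*c - 28)/(2*(2*c - 3))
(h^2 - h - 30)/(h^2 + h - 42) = (h + 5)/(h + 7)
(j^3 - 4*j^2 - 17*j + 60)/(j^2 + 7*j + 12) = (j^2 - 8*j + 15)/(j + 3)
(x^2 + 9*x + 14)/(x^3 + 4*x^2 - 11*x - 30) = (x + 7)/(x^2 + 2*x - 15)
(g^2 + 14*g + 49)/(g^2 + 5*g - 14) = (g + 7)/(g - 2)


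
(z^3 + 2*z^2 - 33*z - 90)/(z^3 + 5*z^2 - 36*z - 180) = (z + 3)/(z + 6)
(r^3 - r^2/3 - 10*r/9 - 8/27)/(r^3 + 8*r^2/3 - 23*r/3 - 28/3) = (27*r^3 - 9*r^2 - 30*r - 8)/(9*(3*r^3 + 8*r^2 - 23*r - 28))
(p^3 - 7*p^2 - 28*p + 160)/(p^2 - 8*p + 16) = (p^2 - 3*p - 40)/(p - 4)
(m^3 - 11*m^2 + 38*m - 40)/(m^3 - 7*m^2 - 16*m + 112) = (m^2 - 7*m + 10)/(m^2 - 3*m - 28)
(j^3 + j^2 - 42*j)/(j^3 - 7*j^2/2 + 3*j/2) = 2*(j^2 + j - 42)/(2*j^2 - 7*j + 3)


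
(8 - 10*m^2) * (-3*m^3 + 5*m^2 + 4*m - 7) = 30*m^5 - 50*m^4 - 64*m^3 + 110*m^2 + 32*m - 56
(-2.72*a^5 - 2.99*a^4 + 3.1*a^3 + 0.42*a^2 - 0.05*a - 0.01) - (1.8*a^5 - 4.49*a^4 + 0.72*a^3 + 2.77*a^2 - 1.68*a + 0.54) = -4.52*a^5 + 1.5*a^4 + 2.38*a^3 - 2.35*a^2 + 1.63*a - 0.55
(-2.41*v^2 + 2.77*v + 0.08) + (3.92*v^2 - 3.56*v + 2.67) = 1.51*v^2 - 0.79*v + 2.75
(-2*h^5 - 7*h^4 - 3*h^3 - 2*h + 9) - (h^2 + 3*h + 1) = -2*h^5 - 7*h^4 - 3*h^3 - h^2 - 5*h + 8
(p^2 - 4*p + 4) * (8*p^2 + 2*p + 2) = 8*p^4 - 30*p^3 + 26*p^2 + 8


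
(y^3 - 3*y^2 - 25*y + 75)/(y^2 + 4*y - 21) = (y^2 - 25)/(y + 7)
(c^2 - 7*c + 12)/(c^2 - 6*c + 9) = (c - 4)/(c - 3)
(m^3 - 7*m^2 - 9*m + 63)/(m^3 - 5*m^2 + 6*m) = (m^2 - 4*m - 21)/(m*(m - 2))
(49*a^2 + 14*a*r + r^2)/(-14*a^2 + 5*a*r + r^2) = (7*a + r)/(-2*a + r)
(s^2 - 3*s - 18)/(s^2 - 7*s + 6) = (s + 3)/(s - 1)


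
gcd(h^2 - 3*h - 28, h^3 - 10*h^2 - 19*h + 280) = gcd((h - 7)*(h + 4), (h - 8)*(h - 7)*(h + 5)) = h - 7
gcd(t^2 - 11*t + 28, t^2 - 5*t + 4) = t - 4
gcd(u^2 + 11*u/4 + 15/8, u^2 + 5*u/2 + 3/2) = u + 3/2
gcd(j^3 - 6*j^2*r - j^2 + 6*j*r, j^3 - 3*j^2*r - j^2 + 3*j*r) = j^2 - j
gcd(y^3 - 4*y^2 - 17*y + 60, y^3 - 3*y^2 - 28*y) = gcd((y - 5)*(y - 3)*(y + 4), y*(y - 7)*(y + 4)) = y + 4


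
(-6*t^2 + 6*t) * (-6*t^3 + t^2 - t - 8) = 36*t^5 - 42*t^4 + 12*t^3 + 42*t^2 - 48*t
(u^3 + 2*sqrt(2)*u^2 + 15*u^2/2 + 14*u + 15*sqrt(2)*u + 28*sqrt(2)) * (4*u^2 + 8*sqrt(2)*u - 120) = 4*u^5 + 16*sqrt(2)*u^4 + 30*u^4 - 32*u^3 + 120*sqrt(2)*u^3 - 660*u^2 - 16*sqrt(2)*u^2 - 1800*sqrt(2)*u - 1232*u - 3360*sqrt(2)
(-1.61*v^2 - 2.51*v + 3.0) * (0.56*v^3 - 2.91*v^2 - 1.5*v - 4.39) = -0.9016*v^5 + 3.2795*v^4 + 11.3991*v^3 + 2.1029*v^2 + 6.5189*v - 13.17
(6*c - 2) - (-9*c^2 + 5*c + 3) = 9*c^2 + c - 5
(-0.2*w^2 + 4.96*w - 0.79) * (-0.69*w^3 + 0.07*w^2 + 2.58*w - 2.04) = 0.138*w^5 - 3.4364*w^4 + 0.3763*w^3 + 13.1495*w^2 - 12.1566*w + 1.6116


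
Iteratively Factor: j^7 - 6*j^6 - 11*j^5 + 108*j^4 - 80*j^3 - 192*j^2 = (j - 3)*(j^6 - 3*j^5 - 20*j^4 + 48*j^3 + 64*j^2) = (j - 4)*(j - 3)*(j^5 + j^4 - 16*j^3 - 16*j^2) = (j - 4)*(j - 3)*(j + 4)*(j^4 - 3*j^3 - 4*j^2) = j*(j - 4)*(j - 3)*(j + 4)*(j^3 - 3*j^2 - 4*j) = j^2*(j - 4)*(j - 3)*(j + 4)*(j^2 - 3*j - 4) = j^2*(j - 4)*(j - 3)*(j + 1)*(j + 4)*(j - 4)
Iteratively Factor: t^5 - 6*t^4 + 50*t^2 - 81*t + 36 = (t - 3)*(t^4 - 3*t^3 - 9*t^2 + 23*t - 12) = (t - 4)*(t - 3)*(t^3 + t^2 - 5*t + 3) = (t - 4)*(t - 3)*(t + 3)*(t^2 - 2*t + 1) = (t - 4)*(t - 3)*(t - 1)*(t + 3)*(t - 1)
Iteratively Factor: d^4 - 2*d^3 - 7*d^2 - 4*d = (d - 4)*(d^3 + 2*d^2 + d) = (d - 4)*(d + 1)*(d^2 + d) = (d - 4)*(d + 1)^2*(d)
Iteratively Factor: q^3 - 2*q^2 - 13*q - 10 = (q + 2)*(q^2 - 4*q - 5) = (q - 5)*(q + 2)*(q + 1)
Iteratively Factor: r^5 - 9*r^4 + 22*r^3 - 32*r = (r + 1)*(r^4 - 10*r^3 + 32*r^2 - 32*r) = (r - 4)*(r + 1)*(r^3 - 6*r^2 + 8*r) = (r - 4)^2*(r + 1)*(r^2 - 2*r) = (r - 4)^2*(r - 2)*(r + 1)*(r)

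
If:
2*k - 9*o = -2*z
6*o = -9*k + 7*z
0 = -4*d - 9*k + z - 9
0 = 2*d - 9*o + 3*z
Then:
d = -27/256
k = -153/128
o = -3/4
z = -279/128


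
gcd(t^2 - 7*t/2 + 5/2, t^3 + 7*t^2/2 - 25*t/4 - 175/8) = t - 5/2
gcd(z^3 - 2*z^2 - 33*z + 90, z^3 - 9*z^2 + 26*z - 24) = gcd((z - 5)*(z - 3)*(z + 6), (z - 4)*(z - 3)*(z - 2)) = z - 3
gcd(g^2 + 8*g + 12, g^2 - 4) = g + 2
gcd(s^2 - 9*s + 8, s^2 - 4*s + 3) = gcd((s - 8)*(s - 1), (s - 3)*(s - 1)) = s - 1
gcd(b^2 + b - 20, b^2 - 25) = b + 5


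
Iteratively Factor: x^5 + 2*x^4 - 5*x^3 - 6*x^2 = (x)*(x^4 + 2*x^3 - 5*x^2 - 6*x) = x^2*(x^3 + 2*x^2 - 5*x - 6) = x^2*(x + 3)*(x^2 - x - 2) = x^2*(x + 1)*(x + 3)*(x - 2)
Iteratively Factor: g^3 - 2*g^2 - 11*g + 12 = (g + 3)*(g^2 - 5*g + 4) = (g - 4)*(g + 3)*(g - 1)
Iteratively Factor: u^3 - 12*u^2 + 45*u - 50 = (u - 2)*(u^2 - 10*u + 25) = (u - 5)*(u - 2)*(u - 5)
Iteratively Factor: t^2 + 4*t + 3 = (t + 1)*(t + 3)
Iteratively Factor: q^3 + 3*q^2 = (q)*(q^2 + 3*q) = q^2*(q + 3)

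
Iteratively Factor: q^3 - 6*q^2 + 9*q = (q - 3)*(q^2 - 3*q) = (q - 3)^2*(q)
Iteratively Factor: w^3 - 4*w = (w)*(w^2 - 4) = w*(w - 2)*(w + 2)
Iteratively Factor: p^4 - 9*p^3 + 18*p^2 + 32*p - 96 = (p - 4)*(p^3 - 5*p^2 - 2*p + 24) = (p - 4)*(p - 3)*(p^2 - 2*p - 8) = (p - 4)^2*(p - 3)*(p + 2)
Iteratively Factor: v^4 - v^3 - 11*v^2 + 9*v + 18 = (v + 1)*(v^3 - 2*v^2 - 9*v + 18) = (v + 1)*(v + 3)*(v^2 - 5*v + 6) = (v - 3)*(v + 1)*(v + 3)*(v - 2)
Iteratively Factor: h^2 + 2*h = (h + 2)*(h)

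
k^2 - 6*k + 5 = (k - 5)*(k - 1)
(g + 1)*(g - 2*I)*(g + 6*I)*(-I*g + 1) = -I*g^4 + 5*g^3 - I*g^3 + 5*g^2 - 8*I*g^2 + 12*g - 8*I*g + 12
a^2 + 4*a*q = a*(a + 4*q)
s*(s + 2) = s^2 + 2*s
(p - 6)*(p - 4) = p^2 - 10*p + 24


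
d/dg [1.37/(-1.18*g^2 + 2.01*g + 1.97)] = (3.2332*g - 2.7537)/(-1.18*g^2 + 2.01*g + 1.97)^2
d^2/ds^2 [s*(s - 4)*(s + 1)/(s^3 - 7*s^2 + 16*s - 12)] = 8*(s^4 - 11*s^3 + 27*s^2 + 15*s - 75)/(s^7 - 17*s^6 + 123*s^5 - 491*s^4 + 1168*s^3 - 1656*s^2 + 1296*s - 432)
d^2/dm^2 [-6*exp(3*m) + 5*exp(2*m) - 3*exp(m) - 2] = (-54*exp(2*m) + 20*exp(m) - 3)*exp(m)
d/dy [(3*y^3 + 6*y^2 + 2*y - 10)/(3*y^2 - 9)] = (3*y^4 - 29*y^2 - 16*y - 6)/(3*(y^4 - 6*y^2 + 9))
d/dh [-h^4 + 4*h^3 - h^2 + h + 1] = -4*h^3 + 12*h^2 - 2*h + 1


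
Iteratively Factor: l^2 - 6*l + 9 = (l - 3)*(l - 3)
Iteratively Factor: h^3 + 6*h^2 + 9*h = (h + 3)*(h^2 + 3*h) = h*(h + 3)*(h + 3)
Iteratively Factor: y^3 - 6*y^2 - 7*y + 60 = (y + 3)*(y^2 - 9*y + 20) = (y - 5)*(y + 3)*(y - 4)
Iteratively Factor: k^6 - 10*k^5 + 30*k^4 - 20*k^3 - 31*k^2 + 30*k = (k)*(k^5 - 10*k^4 + 30*k^3 - 20*k^2 - 31*k + 30) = k*(k - 3)*(k^4 - 7*k^3 + 9*k^2 + 7*k - 10) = k*(k - 3)*(k - 2)*(k^3 - 5*k^2 - k + 5) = k*(k - 5)*(k - 3)*(k - 2)*(k^2 - 1) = k*(k - 5)*(k - 3)*(k - 2)*(k + 1)*(k - 1)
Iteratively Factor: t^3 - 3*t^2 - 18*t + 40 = (t - 5)*(t^2 + 2*t - 8) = (t - 5)*(t + 4)*(t - 2)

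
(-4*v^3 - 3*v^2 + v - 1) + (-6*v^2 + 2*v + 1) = -4*v^3 - 9*v^2 + 3*v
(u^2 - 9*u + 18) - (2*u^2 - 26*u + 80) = -u^2 + 17*u - 62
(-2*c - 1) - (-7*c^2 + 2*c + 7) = 7*c^2 - 4*c - 8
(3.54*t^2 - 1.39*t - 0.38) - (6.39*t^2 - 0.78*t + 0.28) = -2.85*t^2 - 0.61*t - 0.66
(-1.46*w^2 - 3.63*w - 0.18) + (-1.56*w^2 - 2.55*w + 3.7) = -3.02*w^2 - 6.18*w + 3.52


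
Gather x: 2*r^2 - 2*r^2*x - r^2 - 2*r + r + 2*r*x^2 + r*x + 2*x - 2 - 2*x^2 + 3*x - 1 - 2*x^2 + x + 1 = r^2 - r + x^2*(2*r - 4) + x*(-2*r^2 + r + 6) - 2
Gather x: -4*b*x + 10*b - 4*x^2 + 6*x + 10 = 10*b - 4*x^2 + x*(6 - 4*b) + 10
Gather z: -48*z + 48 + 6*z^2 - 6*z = 6*z^2 - 54*z + 48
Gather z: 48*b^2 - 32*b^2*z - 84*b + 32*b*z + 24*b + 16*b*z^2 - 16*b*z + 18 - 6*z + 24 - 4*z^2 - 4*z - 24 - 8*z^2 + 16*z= 48*b^2 - 60*b + z^2*(16*b - 12) + z*(-32*b^2 + 16*b + 6) + 18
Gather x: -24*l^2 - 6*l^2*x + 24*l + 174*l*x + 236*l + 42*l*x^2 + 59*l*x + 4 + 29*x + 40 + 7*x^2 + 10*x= -24*l^2 + 260*l + x^2*(42*l + 7) + x*(-6*l^2 + 233*l + 39) + 44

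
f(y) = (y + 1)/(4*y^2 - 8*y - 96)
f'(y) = (8 - 8*y)*(y + 1)/(4*y^2 - 8*y - 96)^2 + 1/(4*y^2 - 8*y - 96) = (y^2 - 2*y - 2*(y - 1)*(y + 1) - 24)/(4*(-y^2 + 2*y + 24)^2)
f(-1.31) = 0.00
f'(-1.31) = -0.01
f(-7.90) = -0.03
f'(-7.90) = -0.01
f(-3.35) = 0.10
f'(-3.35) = -0.18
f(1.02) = -0.02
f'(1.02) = -0.01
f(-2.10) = 0.02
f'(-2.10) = -0.02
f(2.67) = -0.04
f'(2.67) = -0.02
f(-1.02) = 0.00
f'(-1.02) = -0.01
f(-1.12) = 0.00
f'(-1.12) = -0.01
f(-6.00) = -0.05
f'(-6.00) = -0.02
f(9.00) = 0.06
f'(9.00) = -0.02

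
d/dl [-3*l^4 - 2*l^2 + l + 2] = -12*l^3 - 4*l + 1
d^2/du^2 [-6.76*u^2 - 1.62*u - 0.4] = -13.5200000000000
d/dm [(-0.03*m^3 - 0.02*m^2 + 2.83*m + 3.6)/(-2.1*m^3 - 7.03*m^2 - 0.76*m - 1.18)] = (0.1689*m^4 + 11.9316*m^3 + 42.6963*m^2 + 50.6632*m - 0.6034)/(4.41*m^6 + 29.526*m^5 + 52.6129*m^4 + 15.6416*m^3 + 17.1684*m^2 + 1.7936*m + 1.3924)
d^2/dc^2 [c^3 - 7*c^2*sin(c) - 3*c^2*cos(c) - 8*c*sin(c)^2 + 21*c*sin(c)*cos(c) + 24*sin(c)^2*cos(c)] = 7*c^2*sin(c) + 3*c^2*cos(c) + 12*c*sin(c) - 42*c*sin(2*c) - 28*c*cos(c) - 16*c*cos(2*c) + 6*c - 14*sin(c) - 16*sin(2*c) - 12*cos(c) + 42*cos(2*c) + 54*cos(3*c)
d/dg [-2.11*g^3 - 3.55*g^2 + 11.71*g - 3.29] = -6.33*g^2 - 7.1*g + 11.71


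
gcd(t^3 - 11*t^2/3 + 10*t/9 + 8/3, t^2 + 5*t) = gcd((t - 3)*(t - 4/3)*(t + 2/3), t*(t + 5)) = 1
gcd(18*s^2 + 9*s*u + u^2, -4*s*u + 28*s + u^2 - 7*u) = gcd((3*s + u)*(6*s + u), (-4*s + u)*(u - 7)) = 1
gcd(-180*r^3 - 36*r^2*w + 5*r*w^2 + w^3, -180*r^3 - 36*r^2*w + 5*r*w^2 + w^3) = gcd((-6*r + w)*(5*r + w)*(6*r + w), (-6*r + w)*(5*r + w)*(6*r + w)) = 180*r^3 + 36*r^2*w - 5*r*w^2 - w^3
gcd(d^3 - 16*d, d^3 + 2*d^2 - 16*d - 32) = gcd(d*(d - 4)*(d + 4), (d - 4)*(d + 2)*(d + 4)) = d^2 - 16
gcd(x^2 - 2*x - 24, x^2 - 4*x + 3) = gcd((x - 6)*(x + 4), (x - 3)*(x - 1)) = 1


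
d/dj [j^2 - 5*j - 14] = 2*j - 5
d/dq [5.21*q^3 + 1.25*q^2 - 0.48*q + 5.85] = 15.63*q^2 + 2.5*q - 0.48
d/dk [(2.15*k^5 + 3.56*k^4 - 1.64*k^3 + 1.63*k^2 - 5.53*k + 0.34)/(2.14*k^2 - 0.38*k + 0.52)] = (13.803*k^6 + 11.9688*k^5 - 1.978*k^4 + 8.6512*k^3 + 8.6564*k^2 + 0.239999999999999*k - 2.7464)/(4.5796*k^4 - 1.6264*k^3 + 2.37*k^2 - 0.3952*k + 0.2704)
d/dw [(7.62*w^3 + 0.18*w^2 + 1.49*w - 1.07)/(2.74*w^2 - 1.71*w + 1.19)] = (20.8788*w^4 - 26.0604*w^3 + 22.813*w^2 + 6.292*w - 0.0566000000000002)/(7.5076*w^4 - 9.3708*w^3 + 9.4453*w^2 - 4.0698*w + 1.4161)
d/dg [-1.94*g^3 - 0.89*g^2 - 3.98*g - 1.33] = -5.82*g^2 - 1.78*g - 3.98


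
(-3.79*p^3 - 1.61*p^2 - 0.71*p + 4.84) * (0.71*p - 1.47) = -2.6909*p^4 + 4.4282*p^3 + 1.8626*p^2 + 4.4801*p - 7.1148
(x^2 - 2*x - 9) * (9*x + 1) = 9*x^3 - 17*x^2 - 83*x - 9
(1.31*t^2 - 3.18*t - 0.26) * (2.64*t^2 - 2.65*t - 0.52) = 3.4584*t^4 - 11.8667*t^3 + 7.0594*t^2 + 2.3426*t + 0.1352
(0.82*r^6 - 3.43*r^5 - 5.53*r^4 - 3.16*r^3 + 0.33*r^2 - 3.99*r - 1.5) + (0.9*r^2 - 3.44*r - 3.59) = 0.82*r^6 - 3.43*r^5 - 5.53*r^4 - 3.16*r^3 + 1.23*r^2 - 7.43*r - 5.09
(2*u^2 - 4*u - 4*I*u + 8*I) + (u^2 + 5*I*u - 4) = 3*u^2 - 4*u + I*u - 4 + 8*I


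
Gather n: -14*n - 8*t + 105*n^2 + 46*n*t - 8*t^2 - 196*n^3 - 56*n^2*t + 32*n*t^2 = -196*n^3 + n^2*(105 - 56*t) + n*(32*t^2 + 46*t - 14) - 8*t^2 - 8*t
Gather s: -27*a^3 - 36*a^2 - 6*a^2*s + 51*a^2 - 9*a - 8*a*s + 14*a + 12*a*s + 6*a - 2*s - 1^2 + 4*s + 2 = -27*a^3 + 15*a^2 + 11*a + s*(-6*a^2 + 4*a + 2) + 1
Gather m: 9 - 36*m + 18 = 27 - 36*m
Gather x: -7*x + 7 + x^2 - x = x^2 - 8*x + 7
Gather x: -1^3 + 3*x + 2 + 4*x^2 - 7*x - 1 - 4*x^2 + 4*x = 0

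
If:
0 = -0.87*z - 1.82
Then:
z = -2.09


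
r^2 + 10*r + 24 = (r + 4)*(r + 6)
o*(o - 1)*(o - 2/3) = o^3 - 5*o^2/3 + 2*o/3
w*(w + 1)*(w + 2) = w^3 + 3*w^2 + 2*w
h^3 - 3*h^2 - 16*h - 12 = (h - 6)*(h + 1)*(h + 2)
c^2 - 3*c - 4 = (c - 4)*(c + 1)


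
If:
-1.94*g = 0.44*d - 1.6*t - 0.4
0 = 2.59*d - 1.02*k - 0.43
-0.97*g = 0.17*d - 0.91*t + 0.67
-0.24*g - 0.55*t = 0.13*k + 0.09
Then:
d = 93.31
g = -49.41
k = 236.50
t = -34.50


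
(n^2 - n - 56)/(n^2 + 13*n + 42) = (n - 8)/(n + 6)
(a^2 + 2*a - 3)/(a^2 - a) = (a + 3)/a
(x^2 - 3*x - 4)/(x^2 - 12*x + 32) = (x + 1)/(x - 8)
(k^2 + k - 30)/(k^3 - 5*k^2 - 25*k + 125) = (k + 6)/(k^2 - 25)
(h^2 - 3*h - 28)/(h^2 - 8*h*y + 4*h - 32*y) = (7 - h)/(-h + 8*y)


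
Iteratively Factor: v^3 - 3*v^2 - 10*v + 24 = (v - 4)*(v^2 + v - 6) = (v - 4)*(v - 2)*(v + 3)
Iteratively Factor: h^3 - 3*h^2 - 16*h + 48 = (h - 4)*(h^2 + h - 12) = (h - 4)*(h + 4)*(h - 3)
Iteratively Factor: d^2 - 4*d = (d)*(d - 4)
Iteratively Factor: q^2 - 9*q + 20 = (q - 4)*(q - 5)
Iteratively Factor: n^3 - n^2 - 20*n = (n - 5)*(n^2 + 4*n) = n*(n - 5)*(n + 4)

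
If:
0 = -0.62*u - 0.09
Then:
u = -0.15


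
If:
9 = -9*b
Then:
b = -1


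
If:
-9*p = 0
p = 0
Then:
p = 0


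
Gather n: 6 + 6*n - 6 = 6*n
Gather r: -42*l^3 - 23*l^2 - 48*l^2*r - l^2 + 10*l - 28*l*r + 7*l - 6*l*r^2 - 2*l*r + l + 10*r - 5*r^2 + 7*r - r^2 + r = -42*l^3 - 24*l^2 + 18*l + r^2*(-6*l - 6) + r*(-48*l^2 - 30*l + 18)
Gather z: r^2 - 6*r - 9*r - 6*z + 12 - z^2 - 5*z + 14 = r^2 - 15*r - z^2 - 11*z + 26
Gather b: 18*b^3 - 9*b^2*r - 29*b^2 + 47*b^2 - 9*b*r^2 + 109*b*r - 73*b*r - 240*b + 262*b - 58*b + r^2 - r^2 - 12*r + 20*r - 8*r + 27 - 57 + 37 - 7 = 18*b^3 + b^2*(18 - 9*r) + b*(-9*r^2 + 36*r - 36)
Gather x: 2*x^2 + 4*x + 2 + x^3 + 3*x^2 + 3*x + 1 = x^3 + 5*x^2 + 7*x + 3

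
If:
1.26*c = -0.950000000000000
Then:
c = -0.75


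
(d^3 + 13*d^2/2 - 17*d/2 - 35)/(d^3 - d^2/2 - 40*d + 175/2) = (d + 2)/(d - 5)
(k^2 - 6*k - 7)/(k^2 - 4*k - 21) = (k + 1)/(k + 3)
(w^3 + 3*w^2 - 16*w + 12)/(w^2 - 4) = (w^2 + 5*w - 6)/(w + 2)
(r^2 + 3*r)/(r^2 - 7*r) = (r + 3)/(r - 7)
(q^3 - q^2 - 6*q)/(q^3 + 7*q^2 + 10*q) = (q - 3)/(q + 5)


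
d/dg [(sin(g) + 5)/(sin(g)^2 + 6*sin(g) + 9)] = -(sin(g) + 7)*cos(g)/(sin(g) + 3)^3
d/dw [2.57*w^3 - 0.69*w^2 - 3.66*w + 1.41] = 7.71*w^2 - 1.38*w - 3.66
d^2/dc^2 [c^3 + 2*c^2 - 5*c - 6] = 6*c + 4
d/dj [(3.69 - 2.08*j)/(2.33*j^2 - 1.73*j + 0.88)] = (4.8464*j^2 - 17.1954*j + 4.5533)/(5.4289*j^4 - 8.0618*j^3 + 7.0937*j^2 - 3.0448*j + 0.7744)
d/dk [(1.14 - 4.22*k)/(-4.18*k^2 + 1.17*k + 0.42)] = (-17.6396*k^2 + 9.5304*k - 3.1062)/(17.4724*k^4 - 9.7812*k^3 - 2.1423*k^2 + 0.9828*k + 0.1764)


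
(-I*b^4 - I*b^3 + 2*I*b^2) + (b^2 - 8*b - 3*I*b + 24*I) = -I*b^4 - I*b^3 + b^2 + 2*I*b^2 - 8*b - 3*I*b + 24*I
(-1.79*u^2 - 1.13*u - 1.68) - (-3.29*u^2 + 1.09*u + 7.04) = 1.5*u^2 - 2.22*u - 8.72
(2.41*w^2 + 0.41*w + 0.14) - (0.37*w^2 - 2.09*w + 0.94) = 2.04*w^2 + 2.5*w - 0.8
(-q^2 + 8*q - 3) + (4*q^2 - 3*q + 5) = 3*q^2 + 5*q + 2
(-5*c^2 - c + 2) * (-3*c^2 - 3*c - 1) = 15*c^4 + 18*c^3 + 2*c^2 - 5*c - 2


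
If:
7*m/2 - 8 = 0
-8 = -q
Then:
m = 16/7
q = 8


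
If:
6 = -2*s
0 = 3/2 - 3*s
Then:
No Solution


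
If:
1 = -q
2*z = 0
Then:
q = -1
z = 0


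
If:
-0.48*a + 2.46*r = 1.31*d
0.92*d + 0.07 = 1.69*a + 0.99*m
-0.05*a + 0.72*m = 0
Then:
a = 0.824311957932118*r + 0.0333993489494411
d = 1.57582462610121*r - 0.0122379293860548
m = 0.0572438859675082*r + 0.00231939923260008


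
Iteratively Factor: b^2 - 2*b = (b - 2)*(b)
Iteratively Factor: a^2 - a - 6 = (a - 3)*(a + 2)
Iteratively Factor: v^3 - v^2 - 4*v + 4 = (v - 2)*(v^2 + v - 2) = (v - 2)*(v - 1)*(v + 2)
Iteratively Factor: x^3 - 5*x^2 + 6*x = (x - 2)*(x^2 - 3*x) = x*(x - 2)*(x - 3)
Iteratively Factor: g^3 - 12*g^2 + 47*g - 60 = (g - 4)*(g^2 - 8*g + 15) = (g - 5)*(g - 4)*(g - 3)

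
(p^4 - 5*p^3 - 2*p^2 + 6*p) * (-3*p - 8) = -3*p^5 + 7*p^4 + 46*p^3 - 2*p^2 - 48*p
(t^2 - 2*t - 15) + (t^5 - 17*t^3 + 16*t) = t^5 - 17*t^3 + t^2 + 14*t - 15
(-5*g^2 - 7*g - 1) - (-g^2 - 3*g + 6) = -4*g^2 - 4*g - 7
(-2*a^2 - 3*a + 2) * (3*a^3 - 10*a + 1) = -6*a^5 - 9*a^4 + 26*a^3 + 28*a^2 - 23*a + 2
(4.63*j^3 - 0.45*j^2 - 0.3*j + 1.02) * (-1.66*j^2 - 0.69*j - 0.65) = -7.6858*j^5 - 2.4477*j^4 - 2.201*j^3 - 1.1937*j^2 - 0.5088*j - 0.663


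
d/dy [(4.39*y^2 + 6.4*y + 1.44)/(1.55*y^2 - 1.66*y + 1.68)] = (-17.2074*y^2 + 10.2864*y + 13.1424)/(2.4025*y^4 - 5.146*y^3 + 7.9636*y^2 - 5.5776*y + 2.8224)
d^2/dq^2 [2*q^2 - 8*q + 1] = 4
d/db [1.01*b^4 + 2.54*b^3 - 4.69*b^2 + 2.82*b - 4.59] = 4.04*b^3 + 7.62*b^2 - 9.38*b + 2.82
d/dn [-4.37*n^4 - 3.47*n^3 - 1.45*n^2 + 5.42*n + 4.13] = -17.48*n^3 - 10.41*n^2 - 2.9*n + 5.42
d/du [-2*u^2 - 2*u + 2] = -4*u - 2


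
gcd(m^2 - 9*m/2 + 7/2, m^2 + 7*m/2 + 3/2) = 1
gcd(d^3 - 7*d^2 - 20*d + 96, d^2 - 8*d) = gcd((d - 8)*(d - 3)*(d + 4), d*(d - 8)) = d - 8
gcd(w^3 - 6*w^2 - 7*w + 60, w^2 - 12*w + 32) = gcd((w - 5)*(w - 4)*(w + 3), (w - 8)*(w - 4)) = w - 4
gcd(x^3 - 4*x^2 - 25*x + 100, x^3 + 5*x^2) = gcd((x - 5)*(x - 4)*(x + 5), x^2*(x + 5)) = x + 5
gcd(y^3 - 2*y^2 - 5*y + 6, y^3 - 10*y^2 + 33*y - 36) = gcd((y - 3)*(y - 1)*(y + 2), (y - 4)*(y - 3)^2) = y - 3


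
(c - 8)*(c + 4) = c^2 - 4*c - 32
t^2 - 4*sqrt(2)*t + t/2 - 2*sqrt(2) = (t + 1/2)*(t - 4*sqrt(2))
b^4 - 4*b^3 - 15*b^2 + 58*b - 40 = (b - 5)*(b - 2)*(b - 1)*(b + 4)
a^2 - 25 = (a - 5)*(a + 5)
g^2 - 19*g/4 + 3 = (g - 4)*(g - 3/4)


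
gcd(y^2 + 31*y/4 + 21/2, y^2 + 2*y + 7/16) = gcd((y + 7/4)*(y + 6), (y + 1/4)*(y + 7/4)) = y + 7/4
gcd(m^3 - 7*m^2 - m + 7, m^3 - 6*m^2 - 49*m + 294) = m - 7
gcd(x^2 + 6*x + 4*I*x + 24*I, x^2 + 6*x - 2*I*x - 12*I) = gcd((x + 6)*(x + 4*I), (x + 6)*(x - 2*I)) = x + 6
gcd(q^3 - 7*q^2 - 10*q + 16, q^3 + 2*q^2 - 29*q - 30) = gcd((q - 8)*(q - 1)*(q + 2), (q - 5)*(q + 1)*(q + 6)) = 1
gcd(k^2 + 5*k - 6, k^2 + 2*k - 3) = k - 1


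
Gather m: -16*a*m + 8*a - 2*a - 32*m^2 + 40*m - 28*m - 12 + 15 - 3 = 6*a - 32*m^2 + m*(12 - 16*a)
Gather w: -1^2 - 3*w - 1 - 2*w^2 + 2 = -2*w^2 - 3*w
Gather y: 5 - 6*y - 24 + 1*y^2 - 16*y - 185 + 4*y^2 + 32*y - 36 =5*y^2 + 10*y - 240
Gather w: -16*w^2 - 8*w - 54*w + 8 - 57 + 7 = -16*w^2 - 62*w - 42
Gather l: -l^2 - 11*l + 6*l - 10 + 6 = -l^2 - 5*l - 4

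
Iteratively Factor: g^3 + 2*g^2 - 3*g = (g + 3)*(g^2 - g) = g*(g + 3)*(g - 1)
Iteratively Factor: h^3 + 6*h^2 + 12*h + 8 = (h + 2)*(h^2 + 4*h + 4) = (h + 2)^2*(h + 2)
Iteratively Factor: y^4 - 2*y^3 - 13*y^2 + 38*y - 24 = (y - 1)*(y^3 - y^2 - 14*y + 24) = (y - 2)*(y - 1)*(y^2 + y - 12) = (y - 3)*(y - 2)*(y - 1)*(y + 4)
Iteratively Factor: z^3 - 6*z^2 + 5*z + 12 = (z - 4)*(z^2 - 2*z - 3) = (z - 4)*(z - 3)*(z + 1)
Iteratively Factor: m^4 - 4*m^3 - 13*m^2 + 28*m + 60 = (m + 2)*(m^3 - 6*m^2 - m + 30) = (m - 3)*(m + 2)*(m^2 - 3*m - 10) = (m - 5)*(m - 3)*(m + 2)*(m + 2)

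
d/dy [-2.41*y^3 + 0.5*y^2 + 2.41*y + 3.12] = -7.23*y^2 + 1.0*y + 2.41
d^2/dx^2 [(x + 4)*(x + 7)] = 2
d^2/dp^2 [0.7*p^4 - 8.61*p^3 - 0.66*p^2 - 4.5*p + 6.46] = 8.4*p^2 - 51.66*p - 1.32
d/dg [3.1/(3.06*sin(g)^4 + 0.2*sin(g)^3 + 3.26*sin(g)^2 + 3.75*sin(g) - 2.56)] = (-48.67*sin(g) + 9.486*sin(3*g) + 0.93*cos(2*g) - 12.555)*cos(g)/(3.06*sin(g)^4 + 0.2*sin(g)^3 + 3.26*sin(g)^2 + 3.75*sin(g) - 2.56)^2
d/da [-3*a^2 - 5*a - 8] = -6*a - 5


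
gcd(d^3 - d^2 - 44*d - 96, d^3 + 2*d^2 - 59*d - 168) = d^2 - 5*d - 24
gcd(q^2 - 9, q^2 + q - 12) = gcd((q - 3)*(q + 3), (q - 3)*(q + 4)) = q - 3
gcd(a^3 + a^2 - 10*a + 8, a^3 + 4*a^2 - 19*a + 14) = a^2 - 3*a + 2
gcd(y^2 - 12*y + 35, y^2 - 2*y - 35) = y - 7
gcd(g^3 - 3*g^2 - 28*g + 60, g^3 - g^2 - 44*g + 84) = g^2 - 8*g + 12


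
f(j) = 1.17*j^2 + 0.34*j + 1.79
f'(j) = 2.34*j + 0.34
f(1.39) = 4.52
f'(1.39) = 3.59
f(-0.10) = 1.77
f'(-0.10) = 0.11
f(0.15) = 1.87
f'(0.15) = 0.69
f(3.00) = 13.34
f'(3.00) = 7.36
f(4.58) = 27.89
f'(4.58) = 11.06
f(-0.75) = 2.19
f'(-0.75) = -1.42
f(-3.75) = 16.97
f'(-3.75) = -8.44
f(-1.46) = 3.79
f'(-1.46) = -3.08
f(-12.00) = 166.19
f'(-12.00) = -27.74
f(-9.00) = 93.50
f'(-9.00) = -20.72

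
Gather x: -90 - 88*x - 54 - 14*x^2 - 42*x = -14*x^2 - 130*x - 144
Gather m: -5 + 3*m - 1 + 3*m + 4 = 6*m - 2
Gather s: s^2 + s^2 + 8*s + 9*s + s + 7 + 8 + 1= 2*s^2 + 18*s + 16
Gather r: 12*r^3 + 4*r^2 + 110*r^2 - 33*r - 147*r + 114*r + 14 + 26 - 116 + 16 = 12*r^3 + 114*r^2 - 66*r - 60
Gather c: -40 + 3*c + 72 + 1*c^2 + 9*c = c^2 + 12*c + 32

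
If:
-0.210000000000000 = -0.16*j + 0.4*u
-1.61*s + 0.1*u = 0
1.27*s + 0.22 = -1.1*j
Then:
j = -0.16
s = -0.04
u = -0.59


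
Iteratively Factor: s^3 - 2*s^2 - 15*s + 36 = (s - 3)*(s^2 + s - 12) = (s - 3)*(s + 4)*(s - 3)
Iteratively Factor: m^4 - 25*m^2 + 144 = (m - 3)*(m^3 + 3*m^2 - 16*m - 48) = (m - 4)*(m - 3)*(m^2 + 7*m + 12) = (m - 4)*(m - 3)*(m + 4)*(m + 3)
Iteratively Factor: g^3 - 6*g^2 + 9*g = (g - 3)*(g^2 - 3*g) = g*(g - 3)*(g - 3)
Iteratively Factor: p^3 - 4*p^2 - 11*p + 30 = (p + 3)*(p^2 - 7*p + 10) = (p - 2)*(p + 3)*(p - 5)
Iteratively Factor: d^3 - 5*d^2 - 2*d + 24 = (d - 3)*(d^2 - 2*d - 8) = (d - 3)*(d + 2)*(d - 4)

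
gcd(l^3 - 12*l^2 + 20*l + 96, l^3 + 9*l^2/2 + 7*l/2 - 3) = l + 2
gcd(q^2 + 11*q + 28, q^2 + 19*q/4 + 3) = q + 4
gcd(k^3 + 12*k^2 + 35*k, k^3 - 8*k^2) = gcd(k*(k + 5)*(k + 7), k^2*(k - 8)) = k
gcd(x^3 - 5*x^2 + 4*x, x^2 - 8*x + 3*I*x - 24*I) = 1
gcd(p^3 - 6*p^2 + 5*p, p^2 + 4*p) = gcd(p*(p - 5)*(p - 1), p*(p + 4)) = p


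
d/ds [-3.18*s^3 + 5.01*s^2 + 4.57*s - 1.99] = -9.54*s^2 + 10.02*s + 4.57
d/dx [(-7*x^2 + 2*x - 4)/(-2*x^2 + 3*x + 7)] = (-17*x^2 - 114*x + 26)/(4*x^4 - 12*x^3 - 19*x^2 + 42*x + 49)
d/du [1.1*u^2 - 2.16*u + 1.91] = 2.2*u - 2.16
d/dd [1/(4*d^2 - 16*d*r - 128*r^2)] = (-d/2 + r)/(-d^2 + 4*d*r + 32*r^2)^2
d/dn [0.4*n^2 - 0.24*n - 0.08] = 0.8*n - 0.24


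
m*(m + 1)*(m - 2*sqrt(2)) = m^3 - 2*sqrt(2)*m^2 + m^2 - 2*sqrt(2)*m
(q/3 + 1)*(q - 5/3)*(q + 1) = q^3/3 + 7*q^2/9 - 11*q/9 - 5/3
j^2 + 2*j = j*(j + 2)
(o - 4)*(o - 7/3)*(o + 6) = o^3 - o^2/3 - 86*o/3 + 56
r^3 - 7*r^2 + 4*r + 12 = (r - 6)*(r - 2)*(r + 1)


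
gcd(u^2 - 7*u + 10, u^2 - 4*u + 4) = u - 2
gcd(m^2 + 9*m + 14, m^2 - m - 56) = m + 7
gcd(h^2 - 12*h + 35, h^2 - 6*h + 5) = h - 5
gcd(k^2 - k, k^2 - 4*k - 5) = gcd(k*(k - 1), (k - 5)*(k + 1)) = 1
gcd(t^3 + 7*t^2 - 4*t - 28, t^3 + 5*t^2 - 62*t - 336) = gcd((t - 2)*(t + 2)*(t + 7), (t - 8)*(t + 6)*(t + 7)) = t + 7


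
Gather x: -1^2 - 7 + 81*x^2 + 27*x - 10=81*x^2 + 27*x - 18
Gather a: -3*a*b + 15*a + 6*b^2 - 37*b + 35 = a*(15 - 3*b) + 6*b^2 - 37*b + 35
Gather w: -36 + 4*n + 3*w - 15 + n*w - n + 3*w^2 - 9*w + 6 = 3*n + 3*w^2 + w*(n - 6) - 45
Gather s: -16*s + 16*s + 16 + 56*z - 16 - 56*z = 0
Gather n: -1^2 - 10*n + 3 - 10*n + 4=6 - 20*n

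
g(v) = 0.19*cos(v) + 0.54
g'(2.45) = -0.12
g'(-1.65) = 0.19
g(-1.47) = 0.56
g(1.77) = 0.50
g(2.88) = 0.36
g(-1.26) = 0.60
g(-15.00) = 0.40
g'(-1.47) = 0.19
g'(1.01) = -0.16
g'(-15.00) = 0.12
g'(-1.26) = 0.18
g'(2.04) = -0.17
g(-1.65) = 0.52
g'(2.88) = -0.05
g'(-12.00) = -0.10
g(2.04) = 0.45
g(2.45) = 0.39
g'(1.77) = -0.19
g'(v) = -0.19*sin(v)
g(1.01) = 0.64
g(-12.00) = 0.70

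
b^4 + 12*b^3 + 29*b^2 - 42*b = b*(b - 1)*(b + 6)*(b + 7)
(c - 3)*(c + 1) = c^2 - 2*c - 3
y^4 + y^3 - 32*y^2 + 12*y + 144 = (y - 4)*(y - 3)*(y + 2)*(y + 6)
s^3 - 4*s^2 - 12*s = s*(s - 6)*(s + 2)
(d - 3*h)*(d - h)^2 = d^3 - 5*d^2*h + 7*d*h^2 - 3*h^3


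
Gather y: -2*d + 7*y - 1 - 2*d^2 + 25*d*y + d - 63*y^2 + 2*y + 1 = -2*d^2 - d - 63*y^2 + y*(25*d + 9)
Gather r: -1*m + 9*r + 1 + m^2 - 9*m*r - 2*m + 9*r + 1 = m^2 - 3*m + r*(18 - 9*m) + 2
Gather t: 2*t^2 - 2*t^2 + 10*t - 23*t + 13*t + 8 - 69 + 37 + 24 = 0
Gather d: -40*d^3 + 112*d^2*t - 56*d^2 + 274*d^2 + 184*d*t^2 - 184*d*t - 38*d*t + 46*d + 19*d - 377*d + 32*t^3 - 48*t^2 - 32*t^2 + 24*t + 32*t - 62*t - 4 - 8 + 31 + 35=-40*d^3 + d^2*(112*t + 218) + d*(184*t^2 - 222*t - 312) + 32*t^3 - 80*t^2 - 6*t + 54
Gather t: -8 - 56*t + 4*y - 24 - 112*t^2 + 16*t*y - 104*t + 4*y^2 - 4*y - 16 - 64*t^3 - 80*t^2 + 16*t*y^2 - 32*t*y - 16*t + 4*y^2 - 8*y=-64*t^3 - 192*t^2 + t*(16*y^2 - 16*y - 176) + 8*y^2 - 8*y - 48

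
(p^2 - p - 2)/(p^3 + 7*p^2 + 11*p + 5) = (p - 2)/(p^2 + 6*p + 5)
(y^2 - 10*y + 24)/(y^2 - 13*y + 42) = (y - 4)/(y - 7)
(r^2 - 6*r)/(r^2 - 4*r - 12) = r/(r + 2)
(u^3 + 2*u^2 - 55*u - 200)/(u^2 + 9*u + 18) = (u^3 + 2*u^2 - 55*u - 200)/(u^2 + 9*u + 18)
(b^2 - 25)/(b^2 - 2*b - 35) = (b - 5)/(b - 7)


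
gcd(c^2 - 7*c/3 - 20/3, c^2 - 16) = c - 4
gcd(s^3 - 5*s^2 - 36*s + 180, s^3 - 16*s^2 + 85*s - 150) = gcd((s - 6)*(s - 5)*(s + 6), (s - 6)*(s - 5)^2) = s^2 - 11*s + 30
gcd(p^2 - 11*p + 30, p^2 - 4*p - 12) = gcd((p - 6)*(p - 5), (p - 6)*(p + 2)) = p - 6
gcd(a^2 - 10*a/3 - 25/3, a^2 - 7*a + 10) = a - 5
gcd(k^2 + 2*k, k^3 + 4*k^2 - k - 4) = 1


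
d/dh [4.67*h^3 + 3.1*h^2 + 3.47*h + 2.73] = 14.01*h^2 + 6.2*h + 3.47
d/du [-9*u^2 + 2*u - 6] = 2 - 18*u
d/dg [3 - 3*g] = -3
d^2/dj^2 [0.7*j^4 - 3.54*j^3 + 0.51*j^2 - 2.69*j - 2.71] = 8.4*j^2 - 21.24*j + 1.02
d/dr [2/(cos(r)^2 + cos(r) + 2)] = 2*(2*cos(r) + 1)*sin(r)/(cos(r)^2 + cos(r) + 2)^2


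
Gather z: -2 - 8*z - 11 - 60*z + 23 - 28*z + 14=24 - 96*z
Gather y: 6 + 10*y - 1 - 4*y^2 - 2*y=-4*y^2 + 8*y + 5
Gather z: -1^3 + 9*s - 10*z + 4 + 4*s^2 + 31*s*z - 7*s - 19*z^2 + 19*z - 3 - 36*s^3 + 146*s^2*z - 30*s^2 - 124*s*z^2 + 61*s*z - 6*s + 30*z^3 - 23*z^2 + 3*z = -36*s^3 - 26*s^2 - 4*s + 30*z^3 + z^2*(-124*s - 42) + z*(146*s^2 + 92*s + 12)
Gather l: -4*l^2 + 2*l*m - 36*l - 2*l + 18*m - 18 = -4*l^2 + l*(2*m - 38) + 18*m - 18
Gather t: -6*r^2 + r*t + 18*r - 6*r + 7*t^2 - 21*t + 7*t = -6*r^2 + 12*r + 7*t^2 + t*(r - 14)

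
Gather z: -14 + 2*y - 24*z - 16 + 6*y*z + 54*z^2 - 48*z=2*y + 54*z^2 + z*(6*y - 72) - 30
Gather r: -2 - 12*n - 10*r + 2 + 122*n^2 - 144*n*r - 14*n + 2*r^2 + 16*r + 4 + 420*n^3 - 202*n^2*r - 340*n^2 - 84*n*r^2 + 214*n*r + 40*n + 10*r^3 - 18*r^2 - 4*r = 420*n^3 - 218*n^2 + 14*n + 10*r^3 + r^2*(-84*n - 16) + r*(-202*n^2 + 70*n + 2) + 4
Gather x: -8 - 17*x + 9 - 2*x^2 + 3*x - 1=-2*x^2 - 14*x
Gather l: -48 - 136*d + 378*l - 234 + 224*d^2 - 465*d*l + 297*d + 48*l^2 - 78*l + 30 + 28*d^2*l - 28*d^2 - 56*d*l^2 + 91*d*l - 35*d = 196*d^2 + 126*d + l^2*(48 - 56*d) + l*(28*d^2 - 374*d + 300) - 252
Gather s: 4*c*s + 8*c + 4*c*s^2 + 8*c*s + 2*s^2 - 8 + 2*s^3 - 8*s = 8*c + 2*s^3 + s^2*(4*c + 2) + s*(12*c - 8) - 8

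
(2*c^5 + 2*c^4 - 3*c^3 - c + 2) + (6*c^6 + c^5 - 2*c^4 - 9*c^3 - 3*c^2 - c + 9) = 6*c^6 + 3*c^5 - 12*c^3 - 3*c^2 - 2*c + 11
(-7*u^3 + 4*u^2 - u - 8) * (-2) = 14*u^3 - 8*u^2 + 2*u + 16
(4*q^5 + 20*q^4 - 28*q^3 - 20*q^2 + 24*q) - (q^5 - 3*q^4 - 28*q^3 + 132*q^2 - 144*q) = 3*q^5 + 23*q^4 - 152*q^2 + 168*q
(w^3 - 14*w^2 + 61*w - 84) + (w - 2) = w^3 - 14*w^2 + 62*w - 86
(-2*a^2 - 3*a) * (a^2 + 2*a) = -2*a^4 - 7*a^3 - 6*a^2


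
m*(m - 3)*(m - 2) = m^3 - 5*m^2 + 6*m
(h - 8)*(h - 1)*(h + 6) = h^3 - 3*h^2 - 46*h + 48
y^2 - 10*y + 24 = (y - 6)*(y - 4)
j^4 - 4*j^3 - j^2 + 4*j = j*(j - 4)*(j - 1)*(j + 1)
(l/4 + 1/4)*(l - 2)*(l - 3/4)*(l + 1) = l^4/4 - 3*l^3/16 - 3*l^2/4 + l/16 + 3/8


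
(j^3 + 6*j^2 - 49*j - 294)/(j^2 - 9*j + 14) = (j^2 + 13*j + 42)/(j - 2)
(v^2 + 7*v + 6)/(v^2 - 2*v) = (v^2 + 7*v + 6)/(v*(v - 2))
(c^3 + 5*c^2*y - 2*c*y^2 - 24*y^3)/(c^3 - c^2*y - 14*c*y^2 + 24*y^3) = (-c - 3*y)/(-c + 3*y)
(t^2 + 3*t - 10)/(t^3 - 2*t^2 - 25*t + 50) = 1/(t - 5)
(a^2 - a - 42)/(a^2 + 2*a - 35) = (a^2 - a - 42)/(a^2 + 2*a - 35)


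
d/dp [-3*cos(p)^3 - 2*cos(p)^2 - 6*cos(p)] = (9*cos(p)^2 + 4*cos(p) + 6)*sin(p)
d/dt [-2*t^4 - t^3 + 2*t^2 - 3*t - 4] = -8*t^3 - 3*t^2 + 4*t - 3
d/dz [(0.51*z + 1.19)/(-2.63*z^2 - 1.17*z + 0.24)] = (1.3413*z^2 + 6.2594*z + 1.5147)/(6.9169*z^4 + 6.1542*z^3 + 0.1065*z^2 - 0.5616*z + 0.0576)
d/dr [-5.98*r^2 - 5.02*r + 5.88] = -11.96*r - 5.02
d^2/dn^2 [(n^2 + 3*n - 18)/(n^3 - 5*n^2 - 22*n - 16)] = 2*(n^6 + 9*n^5 - 87*n^4 + 863*n^3 - 114*n^2 - 7524*n - 8072)/(n^9 - 15*n^8 + 9*n^7 + 487*n^6 + 282*n^5 - 6348*n^4 - 20440*n^3 - 27072*n^2 - 16896*n - 4096)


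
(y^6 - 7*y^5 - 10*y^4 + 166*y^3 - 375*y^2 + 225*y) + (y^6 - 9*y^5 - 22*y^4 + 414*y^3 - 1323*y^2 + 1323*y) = 2*y^6 - 16*y^5 - 32*y^4 + 580*y^3 - 1698*y^2 + 1548*y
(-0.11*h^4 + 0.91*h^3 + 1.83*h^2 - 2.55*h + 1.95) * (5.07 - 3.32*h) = 0.3652*h^5 - 3.5789*h^4 - 1.4619*h^3 + 17.7441*h^2 - 19.4025*h + 9.8865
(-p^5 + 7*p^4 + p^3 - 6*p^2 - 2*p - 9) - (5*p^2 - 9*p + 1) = -p^5 + 7*p^4 + p^3 - 11*p^2 + 7*p - 10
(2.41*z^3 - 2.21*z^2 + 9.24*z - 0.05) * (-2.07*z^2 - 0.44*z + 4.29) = -4.9887*z^5 + 3.5143*z^4 - 7.8155*z^3 - 13.443*z^2 + 39.6616*z - 0.2145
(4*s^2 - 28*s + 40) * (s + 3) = 4*s^3 - 16*s^2 - 44*s + 120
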